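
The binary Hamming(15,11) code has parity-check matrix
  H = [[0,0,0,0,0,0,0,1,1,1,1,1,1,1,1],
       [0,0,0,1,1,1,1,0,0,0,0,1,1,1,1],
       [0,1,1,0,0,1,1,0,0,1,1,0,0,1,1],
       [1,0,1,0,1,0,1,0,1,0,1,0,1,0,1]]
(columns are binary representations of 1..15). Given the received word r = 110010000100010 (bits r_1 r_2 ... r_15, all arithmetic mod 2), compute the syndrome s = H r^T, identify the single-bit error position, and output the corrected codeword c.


s = (0, 0, 1, 0)^T, error position = 2, corrected codeword c = 100010000100010

Compute s = H r^T mod 2 one row at a time:
  s_1 = 0 + 0 + 1 + 0 + 0 + 0 + 1 + 0 = 2 ≡ 0 (mod 2).
  s_2 = 0 + 1 + 0 + 0 + 0 + 0 + 1 + 0 = 2 ≡ 0 (mod 2).
  s_3 = 1 + 0 + 0 + 0 + 1 + 0 + 1 + 0 = 3 ≡ 1 (mod 2).
  s_4 = 1 + 0 + 1 + 0 + 0 + 0 + 0 + 0 = 2 ≡ 0 (mod 2).
s = (0, 0, 1, 0)^T — this equals column 2 of H (binary 0010), so error is at position 2.
Correct: flip bit 2 of r = 110010000100010 to get c = 100010000100010.


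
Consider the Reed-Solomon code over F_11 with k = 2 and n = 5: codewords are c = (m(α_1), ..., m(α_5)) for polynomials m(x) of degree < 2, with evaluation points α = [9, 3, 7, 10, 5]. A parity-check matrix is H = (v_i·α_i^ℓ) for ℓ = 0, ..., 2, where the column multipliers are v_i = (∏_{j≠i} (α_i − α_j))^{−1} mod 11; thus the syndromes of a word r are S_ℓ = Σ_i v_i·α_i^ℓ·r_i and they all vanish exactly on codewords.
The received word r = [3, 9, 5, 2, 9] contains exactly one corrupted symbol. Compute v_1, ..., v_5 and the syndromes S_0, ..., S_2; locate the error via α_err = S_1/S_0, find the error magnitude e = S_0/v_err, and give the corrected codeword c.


S = (3, 4, 9), error at position 5, error magnitude e = 2, c = [3, 9, 5, 2, 7].

Step 1: column multipliers v_i = (∏_{j≠i}(α_i − α_j))^{−1} mod 11.
  i = 1 (α = 9): (9−3)(9−7)(9−10)(9−5) = 6·2·(−1)·4 = −48 ≡ 7, so v_1 = 7^{−1} = 8 (mod 11).
  i = 2 (α = 3): (3−9)(3−7)(3−10)(3−5) = (−6)·(−4)·(−7)·(−2) = 336 ≡ 6, so v_2 = 6^{−1} = 2 (mod 11).
  i = 3 (α = 7): (7−9)(7−3)(7−10)(7−5) = (−2)·4·(−3)·2 = 48 ≡ 4, so v_3 = 4^{−1} = 3 (mod 11).
  i = 4 (α = 10): (10−9)(10−3)(10−7)(10−5) = 1·7·3·5 = 105 ≡ 6, so v_4 = 6^{−1} = 2 (mod 11).
  i = 5 (α = 5): (5−9)(5−3)(5−7)(5−10) = (−4)·2·(−2)·(−5) = −80 ≡ 8, so v_5 = 8^{−1} = 7 (mod 11).
  v = [8, 2, 3, 2, 7].
Step 2: syndromes of r = [3, 9, 5, 2, 9] (all sums mod 11).
  S_0 = Σ v_i r_i = 8·3 + 2·9 + 3·5 + 2·2 + 7·9 = 124 ≡ 3.
  S_1 = Σ v_i α_i r_i = 8·9·3 + 2·3·9 + 3·7·5 + 2·10·2 + 7·5·9 = 730 ≡ 4.
  α_i^2 mod 11 = [4, 9, 5, 1, 3].
  S_2 = Σ v_i α_i^2 r_i = 8·4·3 + 2·9·9 + 3·5·5 + 2·1·2 + 7·3·9 = 526 ≡ 9.
  S = (3, 4, 9) ≠ 0, so r is not a codeword (an error is present).
Step 3: locate the error. For a single error e at position i, S_ℓ = v_i·e·α_i^ℓ, so α_err = S_1/S_0.
  S_0^{−1} = 3^{−1} = 4 (mod 11), so α_err = 4·4 = 16 ≡ 5 = α_5. Error position i = 5.
  Consistency check: S_2/S_1 = 9·3 = 27 ≡ 5 = α_err ✓ (single-error assumption holds).
Step 4: error magnitude e = S_0/v_5 = S_0·∏_{j≠5}(α_5 − α_j) = 3·8 = 24 ≡ 2 (mod 11).
Step 5: correct position 5: c_5 = r_5 − e = 9 − 2 ≡ 7 (mod 11). Hence c = [3, 9, 5, 2, 7].
  Check: interpolating c through the α_i gives m(x) = 1 + 10·x (degree < 2) with m(α_i) = c_i for every i, so c is indeed a codeword.


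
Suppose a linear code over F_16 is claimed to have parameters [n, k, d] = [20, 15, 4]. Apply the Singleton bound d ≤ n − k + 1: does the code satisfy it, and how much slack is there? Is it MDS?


Singleton RHS = n − k + 1 = 6, slack = 2, bound satisfied, not MDS.

Singleton bound: d ≤ n − k + 1.
Here n = 20, k = 15, so n − k + 1 = 6.
Given d = 4, check d ≤ 6: YES.
Slack = (n − k + 1) − d = 2.
The code is NOT MDS (slack = 2 > 0).
Description: the claimed parameters are [20, 15, 4]_16; such a code would be non-MDS.


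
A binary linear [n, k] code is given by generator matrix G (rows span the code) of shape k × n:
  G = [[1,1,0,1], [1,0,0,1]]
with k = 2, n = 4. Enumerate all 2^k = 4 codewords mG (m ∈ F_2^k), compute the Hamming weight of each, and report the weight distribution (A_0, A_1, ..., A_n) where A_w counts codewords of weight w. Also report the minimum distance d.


Weight distribution: A_0 = 1, A_1 = 1, A_2 = 1, A_3 = 1. Minimum distance d = 1.

Enumerate all 2^2 = 4 messages m ∈ F_2^2.
For each, compute codeword c = mG in F_2^4, then tally its weight.
  m = 00 → c = 0000, weight = 0.
  m = 10 → c = 1101, weight = 3.
  m = 01 → c = 1001, weight = 2.
  m = 11 → c = 0100, weight = 1.
Tally weights:
  weight 0: 1 codewords.
  weight 1: 1 codewords.
  weight 2: 1 codewords.
  weight 3: 1 codewords.
Minimum distance d = smallest w > 0 with A_w > 0 = 1.
Sanity: Σ A_w = 4 = 2^2 = 4 ✓.


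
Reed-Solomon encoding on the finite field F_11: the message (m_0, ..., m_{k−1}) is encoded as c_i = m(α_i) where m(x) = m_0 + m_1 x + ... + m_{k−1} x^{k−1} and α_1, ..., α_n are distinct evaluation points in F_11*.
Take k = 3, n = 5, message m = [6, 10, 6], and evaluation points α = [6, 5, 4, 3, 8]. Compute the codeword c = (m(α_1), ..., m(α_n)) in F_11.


c = [7, 8, 10, 2, 8]

Message polynomial: m(x) = 6 + 10·x + 6·x^2 (mod 11).
For each evaluation point α_i, compute m(α_i) mod 11:
  α_1 = 6: Horner steps 6 → 2 → 7, so m(6) = 7.
  α_2 = 5: Horner steps 6 → 7 → 8, so m(5) = 8.
  α_3 = 4: Horner steps 6 → 1 → 10, so m(4) = 10.
  α_4 = 3: Horner steps 6 → 6 → 2, so m(3) = 2.
  α_5 = 8: Horner steps 6 → 3 → 8, so m(8) = 8.
Codeword c = [7, 8, 10, 2, 8] ∈ F_11^5.


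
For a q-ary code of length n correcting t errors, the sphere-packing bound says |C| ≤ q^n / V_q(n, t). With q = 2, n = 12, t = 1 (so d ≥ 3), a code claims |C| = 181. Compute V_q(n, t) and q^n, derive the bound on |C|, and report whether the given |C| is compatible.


V_q(n, t) = 13, q^n = 4096, Hamming bound = 315, |C| = 181 ≤ bound (satisfied).

Step 1: Compute V_q(n, t) = Σ_{j=0}^1 C(n, j) (q−1)^j.
  j = 0: C(12,0)·(1)^0 = 1·1 = 1.
  j = 1: C(12,1)·(1)^1 = 12·1 = 12.
  V_q(n, t) = 1 + 12 = 13.
Step 2: q^n = 2^12 = 4096.
Step 3: Hamming bound ⌊q^n / V_q(n,t)⌋ = ⌊4096/13⌋ = 315.
Step 4: Compare |C| = 181 to 315: satisfied.
The claimed |C| lies below the Hamming bound.


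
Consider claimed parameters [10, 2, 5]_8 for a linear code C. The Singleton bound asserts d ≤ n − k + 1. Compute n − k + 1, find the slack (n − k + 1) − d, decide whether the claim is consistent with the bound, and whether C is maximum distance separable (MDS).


Singleton RHS = n − k + 1 = 9, slack = 4, bound satisfied, not MDS.

Singleton bound: d ≤ n − k + 1.
Here n = 10, k = 2, so n − k + 1 = 9.
Given d = 5, check d ≤ 9: YES.
Slack = (n − k + 1) − d = 4.
The code is NOT MDS (slack = 4 > 0).
Description: the claimed parameters are [10, 2, 5]_8; such a code would be non-MDS.


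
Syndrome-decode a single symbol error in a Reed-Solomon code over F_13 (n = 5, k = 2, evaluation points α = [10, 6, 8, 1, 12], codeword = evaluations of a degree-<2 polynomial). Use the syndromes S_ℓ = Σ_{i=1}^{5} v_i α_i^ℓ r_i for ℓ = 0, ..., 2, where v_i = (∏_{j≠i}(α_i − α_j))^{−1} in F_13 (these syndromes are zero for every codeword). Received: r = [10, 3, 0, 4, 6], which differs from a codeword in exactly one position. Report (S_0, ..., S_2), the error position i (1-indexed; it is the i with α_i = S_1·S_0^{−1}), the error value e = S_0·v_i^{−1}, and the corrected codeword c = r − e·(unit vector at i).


S = (8, 5, 8), error at position 5, error magnitude e = 12, c = [10, 3, 0, 4, 7].

Step 1: column multipliers v_i = (∏_{j≠i}(α_i − α_j))^{−1} mod 13.
  i = 1 (α = 10): (10−6)(10−8)(10−1)(10−12) = 4·2·9·(−2) = −144 ≡ 12, so v_1 = 12^{−1} = 12 (mod 13).
  i = 2 (α = 6): (6−10)(6−8)(6−1)(6−12) = (−4)·(−2)·5·(−6) = −240 ≡ 7, so v_2 = 7^{−1} = 2 (mod 13).
  i = 3 (α = 8): (8−10)(8−6)(8−1)(8−12) = (−2)·2·7·(−4) = 112 ≡ 8, so v_3 = 8^{−1} = 5 (mod 13).
  i = 4 (α = 1): (1−10)(1−6)(1−8)(1−12) = (−9)·(−5)·(−7)·(−11) = 3465 ≡ 7, so v_4 = 7^{−1} = 2 (mod 13).
  i = 5 (α = 12): (12−10)(12−6)(12−8)(12−1) = 2·6·4·11 = 528 ≡ 8, so v_5 = 8^{−1} = 5 (mod 13).
  v = [12, 2, 5, 2, 5].
Step 2: syndromes of r = [10, 3, 0, 4, 6] (all sums mod 13).
  S_0 = Σ v_i r_i = 12·10 + 2·3 + 5·0 + 2·4 + 5·6 = 164 ≡ 8.
  S_1 = Σ v_i α_i r_i = 12·10·10 + 2·6·3 + 5·8·0 + 2·1·4 + 5·12·6 = 1604 ≡ 5.
  α_i^2 mod 13 = [9, 10, 12, 1, 1].
  S_2 = Σ v_i α_i^2 r_i = 12·9·10 + 2·10·3 + 5·12·0 + 2·1·4 + 5·1·6 = 1178 ≡ 8.
  S = (8, 5, 8) ≠ 0, so r is not a codeword (an error is present).
Step 3: locate the error. For a single error e at position i, S_ℓ = v_i·e·α_i^ℓ, so α_err = S_1/S_0.
  S_0^{−1} = 8^{−1} = 5 (mod 13), so α_err = 5·5 = 25 ≡ 12 = α_5. Error position i = 5.
  Consistency check: S_2/S_1 = 8·8 = 64 ≡ 12 = α_err ✓ (single-error assumption holds).
Step 4: error magnitude e = S_0/v_5 = S_0·∏_{j≠5}(α_5 − α_j) = 8·8 = 64 ≡ 12 (mod 13).
Step 5: correct position 5: c_5 = r_5 − e = 6 − 12 ≡ 7 (mod 13). Hence c = [10, 3, 0, 4, 7].
  Check: interpolating c through the α_i gives m(x) = 12 + 5·x (degree < 2) with m(α_i) = c_i for every i, so c is indeed a codeword.


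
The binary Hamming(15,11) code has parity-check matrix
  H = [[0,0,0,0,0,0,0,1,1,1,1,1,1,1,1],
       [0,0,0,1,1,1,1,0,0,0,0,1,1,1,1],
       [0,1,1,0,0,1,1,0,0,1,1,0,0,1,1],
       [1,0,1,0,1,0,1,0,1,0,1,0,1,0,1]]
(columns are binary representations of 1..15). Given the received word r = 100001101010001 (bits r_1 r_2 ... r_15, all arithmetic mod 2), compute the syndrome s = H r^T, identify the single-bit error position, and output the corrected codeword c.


s = (1, 1, 0, 1)^T, error position = 13, corrected codeword c = 100001101010101

Compute s = H r^T mod 2 one row at a time:
  s_1 = 0 + 1 + 0 + 1 + 0 + 0 + 0 + 1 = 3 ≡ 1 (mod 2).
  s_2 = 0 + 0 + 1 + 1 + 0 + 0 + 0 + 1 = 3 ≡ 1 (mod 2).
  s_3 = 0 + 0 + 1 + 1 + 0 + 1 + 0 + 1 = 4 ≡ 0 (mod 2).
  s_4 = 1 + 0 + 0 + 1 + 1 + 1 + 0 + 1 = 5 ≡ 1 (mod 2).
s = (1, 1, 0, 1)^T — this equals column 13 of H (binary 1101), so error is at position 13.
Correct: flip bit 13 of r = 100001101010001 to get c = 100001101010101.


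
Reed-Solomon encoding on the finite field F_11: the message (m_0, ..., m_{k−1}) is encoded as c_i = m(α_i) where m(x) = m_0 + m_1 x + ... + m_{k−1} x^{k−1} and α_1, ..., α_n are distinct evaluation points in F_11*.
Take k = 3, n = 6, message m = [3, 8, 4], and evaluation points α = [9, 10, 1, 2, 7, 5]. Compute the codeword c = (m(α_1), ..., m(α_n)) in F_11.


c = [3, 10, 4, 2, 2, 0]

Message polynomial: m(x) = 3 + 8·x + 4·x^2 (mod 11).
For each evaluation point α_i, compute m(α_i) mod 11:
  α_1 = 9: Horner steps 4 → 0 → 3, so m(9) = 3.
  α_2 = 10: Horner steps 4 → 4 → 10, so m(10) = 10.
  α_3 = 1: Horner steps 4 → 1 → 4, so m(1) = 4.
  α_4 = 2: Horner steps 4 → 5 → 2, so m(2) = 2.
  α_5 = 7: Horner steps 4 → 3 → 2, so m(7) = 2.
  α_6 = 5: Horner steps 4 → 6 → 0, so m(5) = 0.
Codeword c = [3, 10, 4, 2, 2, 0] ∈ F_11^6.


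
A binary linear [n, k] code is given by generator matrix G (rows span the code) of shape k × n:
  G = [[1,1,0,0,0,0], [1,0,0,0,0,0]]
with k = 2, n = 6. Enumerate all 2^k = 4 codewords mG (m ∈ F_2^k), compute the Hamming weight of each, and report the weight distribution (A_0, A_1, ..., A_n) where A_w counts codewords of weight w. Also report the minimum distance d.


Weight distribution: A_0 = 1, A_1 = 2, A_2 = 1. Minimum distance d = 1.

Enumerate all 2^2 = 4 messages m ∈ F_2^2.
For each, compute codeword c = mG in F_2^6, then tally its weight.
  m = 00 → c = 000000, weight = 0.
  m = 10 → c = 110000, weight = 2.
  m = 01 → c = 100000, weight = 1.
  m = 11 → c = 010000, weight = 1.
Tally weights:
  weight 0: 1 codewords.
  weight 1: 2 codewords.
  weight 2: 1 codewords.
Minimum distance d = smallest w > 0 with A_w > 0 = 1.
Sanity: Σ A_w = 4 = 2^2 = 4 ✓.


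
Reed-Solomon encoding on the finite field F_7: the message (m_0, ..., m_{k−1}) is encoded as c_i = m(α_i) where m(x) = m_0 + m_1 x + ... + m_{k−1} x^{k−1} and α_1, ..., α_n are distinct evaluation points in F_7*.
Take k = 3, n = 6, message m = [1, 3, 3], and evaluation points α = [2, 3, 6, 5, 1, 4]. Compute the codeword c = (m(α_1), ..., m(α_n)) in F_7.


c = [5, 2, 1, 0, 0, 5]

Message polynomial: m(x) = 1 + 3·x + 3·x^2 (mod 7).
For each evaluation point α_i, compute m(α_i) mod 7:
  α_1 = 2: Horner steps 3 → 2 → 5, so m(2) = 5.
  α_2 = 3: Horner steps 3 → 5 → 2, so m(3) = 2.
  α_3 = 6: Horner steps 3 → 0 → 1, so m(6) = 1.
  α_4 = 5: Horner steps 3 → 4 → 0, so m(5) = 0.
  α_5 = 1: Horner steps 3 → 6 → 0, so m(1) = 0.
  α_6 = 4: Horner steps 3 → 1 → 5, so m(4) = 5.
Codeword c = [5, 2, 1, 0, 0, 5] ∈ F_7^6.


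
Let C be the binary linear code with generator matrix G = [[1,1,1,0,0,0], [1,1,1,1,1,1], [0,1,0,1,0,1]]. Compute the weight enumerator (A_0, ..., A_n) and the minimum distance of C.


Weight distribution: A_0 = 1, A_2 = 1, A_3 = 4, A_4 = 1, A_6 = 1. Minimum distance d = 2.

Enumerate all 2^3 = 8 messages m ∈ F_2^3.
For each, compute codeword c = mG in F_2^6, then tally its weight.
  m = 000 → c = 000000, weight = 0.
  m = 100 → c = 111000, weight = 3.
  m = 010 → c = 111111, weight = 6.
  m = 110 → c = 000111, weight = 3.
  m = 001 → c = 010101, weight = 3.
  m = 101 → c = 101101, weight = 4.
  m = 011 → c = 101010, weight = 3.
  m = 111 → c = 010010, weight = 2.
Tally weights:
  weight 0: 1 codewords.
  weight 2: 1 codewords.
  weight 3: 4 codewords.
  weight 4: 1 codewords.
  weight 6: 1 codewords.
Minimum distance d = smallest w > 0 with A_w > 0 = 2.
Sanity: Σ A_w = 8 = 2^3 = 8 ✓.


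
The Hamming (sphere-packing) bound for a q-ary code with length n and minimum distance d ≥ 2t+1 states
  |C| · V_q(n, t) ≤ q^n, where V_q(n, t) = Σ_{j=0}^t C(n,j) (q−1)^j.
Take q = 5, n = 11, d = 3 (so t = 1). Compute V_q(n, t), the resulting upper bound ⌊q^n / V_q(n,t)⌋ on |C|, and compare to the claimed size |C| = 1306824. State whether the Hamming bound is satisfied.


V_q(n, t) = 45, q^n = 48828125, Hamming bound = 1085069, |C| = 1306824 > bound (violated).

Step 1: Compute V_q(n, t) = Σ_{j=0}^1 C(n, j) (q−1)^j.
  j = 0: C(11,0)·(4)^0 = 1·1 = 1.
  j = 1: C(11,1)·(4)^1 = 11·4 = 44.
  V_q(n, t) = 1 + 44 = 45.
Step 2: q^n = 5^11 = 48828125.
Step 3: Hamming bound ⌊q^n / V_q(n,t)⌋ = ⌊48828125/45⌋ = 1085069.
Step 4: Compare |C| = 1306824 to 1085069: violated.
The claimed |C| lies above the Hamming bound, so no 5-ary code of length 11 with d ≥ 3 can have 1306824 codewords.


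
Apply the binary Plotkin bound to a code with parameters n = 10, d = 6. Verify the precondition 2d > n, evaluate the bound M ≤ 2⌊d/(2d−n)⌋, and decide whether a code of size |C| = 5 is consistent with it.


Plotkin bound M ≤ 6; given |C| = 5 ≤ bound (satisfied).

Check applicability: 2d = 12, n = 10.
2d − n = 2 > 0, so Plotkin applies.
Compute d/(2d−n) = 6/2 ≈ 3.0000.
⌊d/(2d−n)⌋ = 3.
Plotkin bound: M ≤ 2·3 = 6.
Given |C| = 5, check: satisfied.
This |C| is below the Plotkin bound.


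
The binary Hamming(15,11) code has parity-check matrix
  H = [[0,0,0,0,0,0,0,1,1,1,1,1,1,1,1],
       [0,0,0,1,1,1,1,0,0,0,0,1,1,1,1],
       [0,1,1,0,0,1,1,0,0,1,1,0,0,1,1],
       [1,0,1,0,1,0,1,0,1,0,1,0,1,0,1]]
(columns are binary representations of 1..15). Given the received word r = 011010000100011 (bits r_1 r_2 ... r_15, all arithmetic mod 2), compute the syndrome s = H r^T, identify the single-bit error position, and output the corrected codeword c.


s = (1, 1, 1, 1)^T, error position = 15, corrected codeword c = 011010000100010

Compute s = H r^T mod 2 one row at a time:
  s_1 = 0 + 0 + 1 + 0 + 0 + 0 + 1 + 1 = 3 ≡ 1 (mod 2).
  s_2 = 0 + 1 + 0 + 0 + 0 + 0 + 1 + 1 = 3 ≡ 1 (mod 2).
  s_3 = 1 + 1 + 0 + 0 + 1 + 0 + 1 + 1 = 5 ≡ 1 (mod 2).
  s_4 = 0 + 1 + 1 + 0 + 0 + 0 + 0 + 1 = 3 ≡ 1 (mod 2).
s = (1, 1, 1, 1)^T — this equals column 15 of H (binary 1111), so error is at position 15.
Correct: flip bit 15 of r = 011010000100011 to get c = 011010000100010.


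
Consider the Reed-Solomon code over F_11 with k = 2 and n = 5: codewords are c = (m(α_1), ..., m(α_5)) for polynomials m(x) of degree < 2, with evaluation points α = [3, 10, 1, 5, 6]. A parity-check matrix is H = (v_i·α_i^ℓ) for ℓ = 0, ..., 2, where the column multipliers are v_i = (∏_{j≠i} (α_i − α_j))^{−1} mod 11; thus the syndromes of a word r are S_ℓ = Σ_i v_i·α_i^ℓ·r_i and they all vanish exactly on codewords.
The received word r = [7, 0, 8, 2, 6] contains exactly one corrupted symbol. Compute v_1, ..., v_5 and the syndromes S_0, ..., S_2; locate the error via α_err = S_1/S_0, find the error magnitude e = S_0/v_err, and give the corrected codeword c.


S = (6, 7, 10), error at position 1, error magnitude e = 2, c = [5, 0, 8, 2, 6].

Step 1: column multipliers v_i = (∏_{j≠i}(α_i − α_j))^{−1} mod 11.
  i = 1 (α = 3): (3−10)(3−1)(3−5)(3−6) = (−7)·2·(−2)·(−3) = −84 ≡ 4, so v_1 = 4^{−1} = 3 (mod 11).
  i = 2 (α = 10): (10−3)(10−1)(10−5)(10−6) = 7·9·5·4 = 1260 ≡ 6, so v_2 = 6^{−1} = 2 (mod 11).
  i = 3 (α = 1): (1−3)(1−10)(1−5)(1−6) = (−2)·(−9)·(−4)·(−5) = 360 ≡ 8, so v_3 = 8^{−1} = 7 (mod 11).
  i = 4 (α = 5): (5−3)(5−10)(5−1)(5−6) = 2·(−5)·4·(−1) = 40 ≡ 7, so v_4 = 7^{−1} = 8 (mod 11).
  i = 5 (α = 6): (6−3)(6−10)(6−1)(6−5) = 3·(−4)·5·1 = −60 ≡ 6, so v_5 = 6^{−1} = 2 (mod 11).
  v = [3, 2, 7, 8, 2].
Step 2: syndromes of r = [7, 0, 8, 2, 6] (all sums mod 11).
  S_0 = Σ v_i r_i = 3·7 + 2·0 + 7·8 + 8·2 + 2·6 = 105 ≡ 6.
  S_1 = Σ v_i α_i r_i = 3·3·7 + 2·10·0 + 7·1·8 + 8·5·2 + 2·6·6 = 271 ≡ 7.
  α_i^2 mod 11 = [9, 1, 1, 3, 3].
  S_2 = Σ v_i α_i^2 r_i = 3·9·7 + 2·1·0 + 7·1·8 + 8·3·2 + 2·3·6 = 329 ≡ 10.
  S = (6, 7, 10) ≠ 0, so r is not a codeword (an error is present).
Step 3: locate the error. For a single error e at position i, S_ℓ = v_i·e·α_i^ℓ, so α_err = S_1/S_0.
  S_0^{−1} = 6^{−1} = 2 (mod 11), so α_err = 7·2 = 14 ≡ 3 = α_1. Error position i = 1.
  Consistency check: S_2/S_1 = 10·8 = 80 ≡ 3 = α_err ✓ (single-error assumption holds).
Step 4: error magnitude e = S_0/v_1 = S_0·∏_{j≠1}(α_1 − α_j) = 6·4 = 24 ≡ 2 (mod 11).
Step 5: correct position 1: c_1 = r_1 − e = 7 − 2 ≡ 5 (mod 11). Hence c = [5, 0, 8, 2, 6].
  Check: interpolating c through the α_i gives m(x) = 4 + 4·x (degree < 2) with m(α_i) = c_i for every i, so c is indeed a codeword.


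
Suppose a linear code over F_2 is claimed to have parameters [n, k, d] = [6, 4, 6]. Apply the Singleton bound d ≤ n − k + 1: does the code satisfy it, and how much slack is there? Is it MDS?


Singleton RHS = n − k + 1 = 3, slack = -3, bound violated (no such code; not MDS).

Singleton bound: d ≤ n − k + 1.
Here n = 6, k = 4, so n − k + 1 = 3.
Given d = 6, check d ≤ 3: NO.
Slack = (n − k + 1) − d = -3.
The slack is negative: d = 6 exceeds n − k + 1 = 3 by 3, so the Singleton bound is violated and no linear [6, 4, 6]_2 code can exist. In particular it is not MDS (MDS requires d = n − k + 1 exactly).
Description: the claimed parameters are [6, 4, 6]_2; such a code would be impossible (violates the Singleton bound).


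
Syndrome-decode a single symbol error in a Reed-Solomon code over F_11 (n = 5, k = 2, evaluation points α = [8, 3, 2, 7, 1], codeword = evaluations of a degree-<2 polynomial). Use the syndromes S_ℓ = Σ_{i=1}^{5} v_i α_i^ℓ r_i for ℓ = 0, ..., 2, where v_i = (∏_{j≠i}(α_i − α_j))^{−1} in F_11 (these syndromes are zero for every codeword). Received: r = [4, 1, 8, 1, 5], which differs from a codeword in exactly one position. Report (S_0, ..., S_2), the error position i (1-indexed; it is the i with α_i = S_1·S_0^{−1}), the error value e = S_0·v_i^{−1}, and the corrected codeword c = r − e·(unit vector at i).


S = (8, 2, 6), error at position 2, error magnitude e = 1, c = [4, 0, 8, 1, 5].

Step 1: column multipliers v_i = (∏_{j≠i}(α_i − α_j))^{−1} mod 11.
  i = 1 (α = 8): (8−3)(8−2)(8−7)(8−1) = 5·6·1·7 = 210 ≡ 1, so v_1 = 1^{−1} = 1 (mod 11).
  i = 2 (α = 3): (3−8)(3−2)(3−7)(3−1) = (−5)·1·(−4)·2 = 40 ≡ 7, so v_2 = 7^{−1} = 8 (mod 11).
  i = 3 (α = 2): (2−8)(2−3)(2−7)(2−1) = (−6)·(−1)·(−5)·1 = −30 ≡ 3, so v_3 = 3^{−1} = 4 (mod 11).
  i = 4 (α = 7): (7−8)(7−3)(7−2)(7−1) = (−1)·4·5·6 = −120 ≡ 1, so v_4 = 1^{−1} = 1 (mod 11).
  i = 5 (α = 1): (1−8)(1−3)(1−2)(1−7) = (−7)·(−2)·(−1)·(−6) = 84 ≡ 7, so v_5 = 7^{−1} = 8 (mod 11).
  v = [1, 8, 4, 1, 8].
Step 2: syndromes of r = [4, 1, 8, 1, 5] (all sums mod 11).
  S_0 = Σ v_i r_i = 1·4 + 8·1 + 4·8 + 1·1 + 8·5 = 85 ≡ 8.
  S_1 = Σ v_i α_i r_i = 1·8·4 + 8·3·1 + 4·2·8 + 1·7·1 + 8·1·5 = 167 ≡ 2.
  α_i^2 mod 11 = [9, 9, 4, 5, 1].
  S_2 = Σ v_i α_i^2 r_i = 1·9·4 + 8·9·1 + 4·4·8 + 1·5·1 + 8·1·5 = 281 ≡ 6.
  S = (8, 2, 6) ≠ 0, so r is not a codeword (an error is present).
Step 3: locate the error. For a single error e at position i, S_ℓ = v_i·e·α_i^ℓ, so α_err = S_1/S_0.
  S_0^{−1} = 8^{−1} = 7 (mod 11), so α_err = 2·7 = 14 ≡ 3 = α_2. Error position i = 2.
  Consistency check: S_2/S_1 = 6·6 = 36 ≡ 3 = α_err ✓ (single-error assumption holds).
Step 4: error magnitude e = S_0/v_2 = S_0·∏_{j≠2}(α_2 − α_j) = 8·7 = 56 ≡ 1 (mod 11).
Step 5: correct position 2: c_2 = r_2 − e = 1 − 1 ≡ 0 (mod 11). Hence c = [4, 0, 8, 1, 5].
  Check: interpolating c through the α_i gives m(x) = 2 + 3·x (degree < 2) with m(α_i) = c_i for every i, so c is indeed a codeword.


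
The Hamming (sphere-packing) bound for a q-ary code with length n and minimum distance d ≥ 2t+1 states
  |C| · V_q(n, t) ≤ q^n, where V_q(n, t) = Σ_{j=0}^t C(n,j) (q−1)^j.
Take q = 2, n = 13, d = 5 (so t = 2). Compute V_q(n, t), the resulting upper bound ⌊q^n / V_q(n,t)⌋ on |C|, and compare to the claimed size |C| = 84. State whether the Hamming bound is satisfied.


V_q(n, t) = 92, q^n = 8192, Hamming bound = 89, |C| = 84 ≤ bound (satisfied).

Step 1: Compute V_q(n, t) = Σ_{j=0}^2 C(n, j) (q−1)^j.
  j = 0: C(13,0)·(1)^0 = 1·1 = 1.
  j = 1: C(13,1)·(1)^1 = 13·1 = 13.
  j = 2: C(13,2)·(1)^2 = 78·1 = 78.
  V_q(n, t) = 1 + 13 + 78 = 92.
Step 2: q^n = 2^13 = 8192.
Step 3: Hamming bound ⌊q^n / V_q(n,t)⌋ = ⌊8192/92⌋ = 89.
Step 4: Compare |C| = 84 to 89: satisfied.
The claimed |C| lies below the Hamming bound.


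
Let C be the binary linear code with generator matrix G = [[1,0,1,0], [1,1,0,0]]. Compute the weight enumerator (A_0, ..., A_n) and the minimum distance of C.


Weight distribution: A_0 = 1, A_2 = 3. Minimum distance d = 2.

Enumerate all 2^2 = 4 messages m ∈ F_2^2.
For each, compute codeword c = mG in F_2^4, then tally its weight.
  m = 00 → c = 0000, weight = 0.
  m = 10 → c = 1010, weight = 2.
  m = 01 → c = 1100, weight = 2.
  m = 11 → c = 0110, weight = 2.
Tally weights:
  weight 0: 1 codewords.
  weight 2: 3 codewords.
Minimum distance d = smallest w > 0 with A_w > 0 = 2.
Sanity: Σ A_w = 4 = 2^2 = 4 ✓.


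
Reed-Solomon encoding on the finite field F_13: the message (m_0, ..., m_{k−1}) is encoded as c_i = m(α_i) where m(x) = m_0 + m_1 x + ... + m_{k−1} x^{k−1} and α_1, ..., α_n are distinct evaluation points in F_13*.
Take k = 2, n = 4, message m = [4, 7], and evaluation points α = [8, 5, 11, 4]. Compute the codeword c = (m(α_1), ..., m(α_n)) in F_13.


c = [8, 0, 3, 6]

Message polynomial: m(x) = 4 + 7·x (mod 13).
For each evaluation point α_i, compute m(α_i) mod 13:
  α_1 = 8: Horner steps 7 → 8, so m(8) = 8.
  α_2 = 5: Horner steps 7 → 0, so m(5) = 0.
  α_3 = 11: Horner steps 7 → 3, so m(11) = 3.
  α_4 = 4: Horner steps 7 → 6, so m(4) = 6.
Codeword c = [8, 0, 3, 6] ∈ F_13^4.


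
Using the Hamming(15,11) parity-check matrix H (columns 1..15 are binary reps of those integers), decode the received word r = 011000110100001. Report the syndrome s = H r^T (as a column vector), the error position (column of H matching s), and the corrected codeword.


s = (1, 0, 1, 1)^T, error position = 11, corrected codeword c = 011000110110001

Compute s = H r^T mod 2 one row at a time:
  s_1 = 1 + 0 + 1 + 0 + 0 + 0 + 0 + 1 = 3 ≡ 1 (mod 2).
  s_2 = 0 + 0 + 0 + 1 + 0 + 0 + 0 + 1 = 2 ≡ 0 (mod 2).
  s_3 = 1 + 1 + 0 + 1 + 1 + 0 + 0 + 1 = 5 ≡ 1 (mod 2).
  s_4 = 0 + 1 + 0 + 1 + 0 + 0 + 0 + 1 = 3 ≡ 1 (mod 2).
s = (1, 0, 1, 1)^T — this equals column 11 of H (binary 1011), so error is at position 11.
Correct: flip bit 11 of r = 011000110100001 to get c = 011000110110001.


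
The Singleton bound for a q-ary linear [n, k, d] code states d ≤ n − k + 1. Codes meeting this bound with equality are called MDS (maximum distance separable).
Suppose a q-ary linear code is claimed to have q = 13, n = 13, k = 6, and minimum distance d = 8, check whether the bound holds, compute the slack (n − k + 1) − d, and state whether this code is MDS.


Singleton RHS = n − k + 1 = 8, slack = 0, bound satisfied, MDS.

Singleton bound: d ≤ n − k + 1.
Here n = 13, k = 6, so n − k + 1 = 8.
Given d = 8, check d ≤ 8: YES.
Slack = (n − k + 1) − d = 0.
The code is MDS (slack = 0).
Description: the claimed parameters are [13, 6, 8]_13; such a code would be MDS (meets Singleton bound).


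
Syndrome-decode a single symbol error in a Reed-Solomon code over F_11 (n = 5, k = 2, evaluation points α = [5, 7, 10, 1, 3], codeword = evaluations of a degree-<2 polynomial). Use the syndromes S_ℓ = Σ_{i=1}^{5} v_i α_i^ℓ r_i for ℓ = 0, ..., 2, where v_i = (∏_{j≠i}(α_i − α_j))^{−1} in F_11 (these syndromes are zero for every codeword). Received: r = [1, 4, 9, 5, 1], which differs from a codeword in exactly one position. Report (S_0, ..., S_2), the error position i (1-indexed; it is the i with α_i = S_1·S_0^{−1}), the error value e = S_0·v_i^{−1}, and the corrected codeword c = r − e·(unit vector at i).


S = (5, 3, 4), error at position 1, error magnitude e = 4, c = [8, 4, 9, 5, 1].

Step 1: column multipliers v_i = (∏_{j≠i}(α_i − α_j))^{−1} mod 11.
  i = 1 (α = 5): (5−7)(5−10)(5−1)(5−3) = (−2)·(−5)·4·2 = 80 ≡ 3, so v_1 = 3^{−1} = 4 (mod 11).
  i = 2 (α = 7): (7−5)(7−10)(7−1)(7−3) = 2·(−3)·6·4 = −144 ≡ 10, so v_2 = 10^{−1} = 10 (mod 11).
  i = 3 (α = 10): (10−5)(10−7)(10−1)(10−3) = 5·3·9·7 = 945 ≡ 10, so v_3 = 10^{−1} = 10 (mod 11).
  i = 4 (α = 1): (1−5)(1−7)(1−10)(1−3) = (−4)·(−6)·(−9)·(−2) = 432 ≡ 3, so v_4 = 3^{−1} = 4 (mod 11).
  i = 5 (α = 3): (3−5)(3−7)(3−10)(3−1) = (−2)·(−4)·(−7)·2 = −112 ≡ 9, so v_5 = 9^{−1} = 5 (mod 11).
  v = [4, 10, 10, 4, 5].
Step 2: syndromes of r = [1, 4, 9, 5, 1] (all sums mod 11).
  S_0 = Σ v_i r_i = 4·1 + 10·4 + 10·9 + 4·5 + 5·1 = 159 ≡ 5.
  S_1 = Σ v_i α_i r_i = 4·5·1 + 10·7·4 + 10·10·9 + 4·1·5 + 5·3·1 = 1235 ≡ 3.
  α_i^2 mod 11 = [3, 5, 1, 1, 9].
  S_2 = Σ v_i α_i^2 r_i = 4·3·1 + 10·5·4 + 10·1·9 + 4·1·5 + 5·9·1 = 367 ≡ 4.
  S = (5, 3, 4) ≠ 0, so r is not a codeword (an error is present).
Step 3: locate the error. For a single error e at position i, S_ℓ = v_i·e·α_i^ℓ, so α_err = S_1/S_0.
  S_0^{−1} = 5^{−1} = 9 (mod 11), so α_err = 3·9 = 27 ≡ 5 = α_1. Error position i = 1.
  Consistency check: S_2/S_1 = 4·4 = 16 ≡ 5 = α_err ✓ (single-error assumption holds).
Step 4: error magnitude e = S_0/v_1 = S_0·∏_{j≠1}(α_1 − α_j) = 5·3 = 15 ≡ 4 (mod 11).
Step 5: correct position 1: c_1 = r_1 − e = 1 − 4 ≡ 8 (mod 11). Hence c = [8, 4, 9, 5, 1].
  Check: interpolating c through the α_i gives m(x) = 7 + 9·x (degree < 2) with m(α_i) = c_i for every i, so c is indeed a codeword.


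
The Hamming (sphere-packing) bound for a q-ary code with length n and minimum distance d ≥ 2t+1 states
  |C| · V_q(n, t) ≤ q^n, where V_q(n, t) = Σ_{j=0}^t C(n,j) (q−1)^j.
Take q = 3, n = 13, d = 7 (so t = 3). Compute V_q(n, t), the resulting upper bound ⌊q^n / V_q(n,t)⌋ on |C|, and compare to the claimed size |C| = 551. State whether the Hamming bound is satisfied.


V_q(n, t) = 2627, q^n = 1594323, Hamming bound = 606, |C| = 551 ≤ bound (satisfied).

Step 1: Compute V_q(n, t) = Σ_{j=0}^3 C(n, j) (q−1)^j.
  j = 0: C(13,0)·(2)^0 = 1·1 = 1.
  j = 1: C(13,1)·(2)^1 = 13·2 = 26.
  j = 2: C(13,2)·(2)^2 = 78·4 = 312.
  j = 3: C(13,3)·(2)^3 = 286·8 = 2288.
  V_q(n, t) = 1 + 26 + 312 + 2288 = 2627.
Step 2: q^n = 3^13 = 1594323.
Step 3: Hamming bound ⌊q^n / V_q(n,t)⌋ = ⌊1594323/2627⌋ = 606.
Step 4: Compare |C| = 551 to 606: satisfied.
The claimed |C| lies below the Hamming bound.


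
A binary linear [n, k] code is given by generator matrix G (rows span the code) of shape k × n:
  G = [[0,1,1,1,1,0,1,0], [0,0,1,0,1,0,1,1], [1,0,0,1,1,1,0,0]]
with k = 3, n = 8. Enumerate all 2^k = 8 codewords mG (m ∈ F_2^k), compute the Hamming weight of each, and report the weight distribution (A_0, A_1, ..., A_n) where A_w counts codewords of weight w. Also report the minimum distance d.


Weight distribution: A_0 = 1, A_3 = 1, A_4 = 2, A_5 = 3, A_6 = 1. Minimum distance d = 3.

Enumerate all 2^3 = 8 messages m ∈ F_2^3.
For each, compute codeword c = mG in F_2^8, then tally its weight.
  m = 000 → c = 00000000, weight = 0.
  m = 100 → c = 01111010, weight = 5.
  m = 010 → c = 00101011, weight = 4.
  m = 110 → c = 01010001, weight = 3.
  m = 001 → c = 10011100, weight = 4.
  m = 101 → c = 11100110, weight = 5.
  m = 011 → c = 10110111, weight = 6.
  m = 111 → c = 11001101, weight = 5.
Tally weights:
  weight 0: 1 codewords.
  weight 3: 1 codewords.
  weight 4: 2 codewords.
  weight 5: 3 codewords.
  weight 6: 1 codewords.
Minimum distance d = smallest w > 0 with A_w > 0 = 3.
Sanity: Σ A_w = 8 = 2^3 = 8 ✓.


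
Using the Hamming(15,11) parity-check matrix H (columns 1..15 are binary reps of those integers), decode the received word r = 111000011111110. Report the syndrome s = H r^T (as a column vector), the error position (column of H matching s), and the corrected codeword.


s = (1, 1, 1, 1)^T, error position = 15, corrected codeword c = 111000011111111

Compute s = H r^T mod 2 one row at a time:
  s_1 = 1 + 1 + 1 + 1 + 1 + 1 + 1 + 0 = 7 ≡ 1 (mod 2).
  s_2 = 0 + 0 + 0 + 0 + 1 + 1 + 1 + 0 = 3 ≡ 1 (mod 2).
  s_3 = 1 + 1 + 0 + 0 + 1 + 1 + 1 + 0 = 5 ≡ 1 (mod 2).
  s_4 = 1 + 1 + 0 + 0 + 1 + 1 + 1 + 0 = 5 ≡ 1 (mod 2).
s = (1, 1, 1, 1)^T — this equals column 15 of H (binary 1111), so error is at position 15.
Correct: flip bit 15 of r = 111000011111110 to get c = 111000011111111.


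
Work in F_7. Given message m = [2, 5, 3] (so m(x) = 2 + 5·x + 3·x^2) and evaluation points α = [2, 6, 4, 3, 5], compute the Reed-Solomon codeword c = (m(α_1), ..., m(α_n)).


c = [3, 0, 0, 2, 4]

Message polynomial: m(x) = 2 + 5·x + 3·x^2 (mod 7).
For each evaluation point α_i, compute m(α_i) mod 7:
  α_1 = 2: Horner steps 3 → 4 → 3, so m(2) = 3.
  α_2 = 6: Horner steps 3 → 2 → 0, so m(6) = 0.
  α_3 = 4: Horner steps 3 → 3 → 0, so m(4) = 0.
  α_4 = 3: Horner steps 3 → 0 → 2, so m(3) = 2.
  α_5 = 5: Horner steps 3 → 6 → 4, so m(5) = 4.
Codeword c = [3, 0, 0, 2, 4] ∈ F_7^5.


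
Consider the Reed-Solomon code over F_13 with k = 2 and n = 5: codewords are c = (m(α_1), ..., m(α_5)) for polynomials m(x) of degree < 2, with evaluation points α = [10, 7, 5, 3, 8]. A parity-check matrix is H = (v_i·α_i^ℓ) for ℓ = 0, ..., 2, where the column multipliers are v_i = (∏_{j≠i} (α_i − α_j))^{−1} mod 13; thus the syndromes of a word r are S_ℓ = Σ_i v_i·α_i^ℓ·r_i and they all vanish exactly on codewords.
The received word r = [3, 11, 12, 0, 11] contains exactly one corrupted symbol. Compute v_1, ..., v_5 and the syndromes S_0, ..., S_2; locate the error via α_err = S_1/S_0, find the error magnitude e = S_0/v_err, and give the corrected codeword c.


S = (8, 12, 5), error at position 5, error magnitude e = 7, c = [3, 11, 12, 0, 4].

Step 1: column multipliers v_i = (∏_{j≠i}(α_i − α_j))^{−1} mod 13.
  i = 1 (α = 10): (10−7)(10−5)(10−3)(10−8) = 3·5·7·2 = 210 ≡ 2, so v_1 = 2^{−1} = 7 (mod 13).
  i = 2 (α = 7): (7−10)(7−5)(7−3)(7−8) = (−3)·2·4·(−1) = 24 ≡ 11, so v_2 = 11^{−1} = 6 (mod 13).
  i = 3 (α = 5): (5−10)(5−7)(5−3)(5−8) = (−5)·(−2)·2·(−3) = −60 ≡ 5, so v_3 = 5^{−1} = 8 (mod 13).
  i = 4 (α = 3): (3−10)(3−7)(3−5)(3−8) = (−7)·(−4)·(−2)·(−5) = 280 ≡ 7, so v_4 = 7^{−1} = 2 (mod 13).
  i = 5 (α = 8): (8−10)(8−7)(8−5)(8−3) = (−2)·1·3·5 = −30 ≡ 9, so v_5 = 9^{−1} = 3 (mod 13).
  v = [7, 6, 8, 2, 3].
Step 2: syndromes of r = [3, 11, 12, 0, 11] (all sums mod 13).
  S_0 = Σ v_i r_i = 7·3 + 6·11 + 8·12 + 2·0 + 3·11 = 216 ≡ 8.
  S_1 = Σ v_i α_i r_i = 7·10·3 + 6·7·11 + 8·5·12 + 2·3·0 + 3·8·11 = 1416 ≡ 12.
  α_i^2 mod 13 = [9, 10, 12, 9, 12].
  S_2 = Σ v_i α_i^2 r_i = 7·9·3 + 6·10·11 + 8·12·12 + 2·9·0 + 3·12·11 = 2397 ≡ 5.
  S = (8, 12, 5) ≠ 0, so r is not a codeword (an error is present).
Step 3: locate the error. For a single error e at position i, S_ℓ = v_i·e·α_i^ℓ, so α_err = S_1/S_0.
  S_0^{−1} = 8^{−1} = 5 (mod 13), so α_err = 12·5 = 60 ≡ 8 = α_5. Error position i = 5.
  Consistency check: S_2/S_1 = 5·12 = 60 ≡ 8 = α_err ✓ (single-error assumption holds).
Step 4: error magnitude e = S_0/v_5 = S_0·∏_{j≠5}(α_5 − α_j) = 8·9 = 72 ≡ 7 (mod 13).
Step 5: correct position 5: c_5 = r_5 − e = 11 − 7 ≡ 4 (mod 13). Hence c = [3, 11, 12, 0, 4].
  Check: interpolating c through the α_i gives m(x) = 8 + 6·x (degree < 2) with m(α_i) = c_i for every i, so c is indeed a codeword.


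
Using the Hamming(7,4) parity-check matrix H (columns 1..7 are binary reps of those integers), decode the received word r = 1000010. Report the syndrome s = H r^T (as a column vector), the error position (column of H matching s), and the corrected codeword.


s = (1, 1, 1)^T, error position = 7, corrected codeword c = 1000011

Compute s = H r^T mod 2 one row at a time:
  s_1 = 0 + 0 + 1 + 0 = 1 ≡ 1 (mod 2).
  s_2 = 0 + 0 + 1 + 0 = 1 ≡ 1 (mod 2).
  s_3 = 1 + 0 + 0 + 0 = 1 ≡ 1 (mod 2).
s = (1, 1, 1)^T — this equals column 7 of H (binary 111), so error is at position 7.
Correct: flip bit 7 of r = 1000010 to get c = 1000011.


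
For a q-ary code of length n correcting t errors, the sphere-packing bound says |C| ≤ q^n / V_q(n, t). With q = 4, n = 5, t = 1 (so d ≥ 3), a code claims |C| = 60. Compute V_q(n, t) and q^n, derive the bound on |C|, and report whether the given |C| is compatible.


V_q(n, t) = 16, q^n = 1024, Hamming bound = 64, |C| = 60 ≤ bound (satisfied).

Step 1: Compute V_q(n, t) = Σ_{j=0}^1 C(n, j) (q−1)^j.
  j = 0: C(5,0)·(3)^0 = 1·1 = 1.
  j = 1: C(5,1)·(3)^1 = 5·3 = 15.
  V_q(n, t) = 1 + 15 = 16.
Step 2: q^n = 4^5 = 1024.
Step 3: Hamming bound ⌊q^n / V_q(n,t)⌋ = ⌊1024/16⌋ = 64.
Step 4: Compare |C| = 60 to 64: satisfied.
The claimed |C| lies below the Hamming bound.


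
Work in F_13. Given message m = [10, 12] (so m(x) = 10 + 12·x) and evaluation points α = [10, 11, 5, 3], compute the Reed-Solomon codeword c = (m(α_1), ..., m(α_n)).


c = [0, 12, 5, 7]

Message polynomial: m(x) = 10 + 12·x (mod 13).
For each evaluation point α_i, compute m(α_i) mod 13:
  α_1 = 10: Horner steps 12 → 0, so m(10) = 0.
  α_2 = 11: Horner steps 12 → 12, so m(11) = 12.
  α_3 = 5: Horner steps 12 → 5, so m(5) = 5.
  α_4 = 3: Horner steps 12 → 7, so m(3) = 7.
Codeword c = [0, 12, 5, 7] ∈ F_13^4.


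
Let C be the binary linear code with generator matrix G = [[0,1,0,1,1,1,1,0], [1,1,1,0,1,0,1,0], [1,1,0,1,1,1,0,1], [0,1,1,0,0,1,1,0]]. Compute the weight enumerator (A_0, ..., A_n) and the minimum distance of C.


Weight distribution: A_0 = 1, A_3 = 4, A_4 = 5, A_5 = 4, A_6 = 2. Minimum distance d = 3.

Enumerate all 2^4 = 16 messages m ∈ F_2^4.
For each, compute codeword c = mG in F_2^8, then tally its weight.
  m = 0000 → c = 00000000, weight = 0.
  m = 1000 → c = 01011110, weight = 5.
  m = 0100 → c = 11101010, weight = 5.
  m = 1100 → c = 10110100, weight = 4.
  m = 0010 → c = 11011101, weight = 6.
  m = 1010 → c = 10000011, weight = 3.
  m = 0110 → c = 00110111, weight = 5.
  m = 1110 → c = 01101001, weight = 4.
  m = 0001 → c = 01100110, weight = 4.
  m = 1001 → c = 00111000, weight = 3.
  m = 0101 → c = 10001100, weight = 3.
  m = 1101 → c = 11010010, weight = 4.
  m = 0011 → c = 10111011, weight = 6.
  m = 1011 → c = 11100101, weight = 5.
  m = 0111 → c = 01010001, weight = 3.
  m = 1111 → c = 00001111, weight = 4.
Tally weights:
  weight 0: 1 codewords.
  weight 3: 4 codewords.
  weight 4: 5 codewords.
  weight 5: 4 codewords.
  weight 6: 2 codewords.
Minimum distance d = smallest w > 0 with A_w > 0 = 3.
Sanity: Σ A_w = 16 = 2^4 = 16 ✓.


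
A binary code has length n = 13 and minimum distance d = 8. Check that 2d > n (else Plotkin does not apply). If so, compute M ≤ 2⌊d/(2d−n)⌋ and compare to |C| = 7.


Plotkin bound M ≤ 4; given |C| = 7 > bound (violated).

Check applicability: 2d = 16, n = 13.
2d − n = 3 > 0, so Plotkin applies.
Compute d/(2d−n) = 8/3 ≈ 2.6667.
⌊d/(2d−n)⌋ = 2.
Plotkin bound: M ≤ 2·2 = 4.
Given |C| = 7, check: VIOLATED.
This |C| is above the Plotkin bound, so no binary code with n = 13, d = 8 and 7 codewords exists.


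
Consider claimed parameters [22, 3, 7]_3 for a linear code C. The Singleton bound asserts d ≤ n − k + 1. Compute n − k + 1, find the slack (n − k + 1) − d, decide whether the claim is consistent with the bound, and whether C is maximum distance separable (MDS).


Singleton RHS = n − k + 1 = 20, slack = 13, bound satisfied, not MDS.

Singleton bound: d ≤ n − k + 1.
Here n = 22, k = 3, so n − k + 1 = 20.
Given d = 7, check d ≤ 20: YES.
Slack = (n − k + 1) − d = 13.
The code is NOT MDS (slack = 13 > 0).
Description: the claimed parameters are [22, 3, 7]_3; such a code would be non-MDS.


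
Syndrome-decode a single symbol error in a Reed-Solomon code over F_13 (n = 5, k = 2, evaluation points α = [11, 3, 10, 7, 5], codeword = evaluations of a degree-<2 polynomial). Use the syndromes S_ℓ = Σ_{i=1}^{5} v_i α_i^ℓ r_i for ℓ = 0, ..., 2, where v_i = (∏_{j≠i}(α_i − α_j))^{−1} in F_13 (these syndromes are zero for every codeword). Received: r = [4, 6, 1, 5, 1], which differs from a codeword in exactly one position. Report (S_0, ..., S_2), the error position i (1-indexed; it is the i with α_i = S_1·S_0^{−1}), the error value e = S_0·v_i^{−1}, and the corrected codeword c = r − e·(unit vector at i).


S = (8, 1, 5), error at position 5, error magnitude e = 2, c = [4, 6, 1, 5, 12].

Step 1: column multipliers v_i = (∏_{j≠i}(α_i − α_j))^{−1} mod 13.
  i = 1 (α = 11): (11−3)(11−10)(11−7)(11−5) = 8·1·4·6 = 192 ≡ 10, so v_1 = 10^{−1} = 4 (mod 13).
  i = 2 (α = 3): (3−11)(3−10)(3−7)(3−5) = (−8)·(−7)·(−4)·(−2) = 448 ≡ 6, so v_2 = 6^{−1} = 11 (mod 13).
  i = 3 (α = 10): (10−11)(10−3)(10−7)(10−5) = (−1)·7·3·5 = −105 ≡ 12, so v_3 = 12^{−1} = 12 (mod 13).
  i = 4 (α = 7): (7−11)(7−3)(7−10)(7−5) = (−4)·4·(−3)·2 = 96 ≡ 5, so v_4 = 5^{−1} = 8 (mod 13).
  i = 5 (α = 5): (5−11)(5−3)(5−10)(5−7) = (−6)·2·(−5)·(−2) = −120 ≡ 10, so v_5 = 10^{−1} = 4 (mod 13).
  v = [4, 11, 12, 8, 4].
Step 2: syndromes of r = [4, 6, 1, 5, 1] (all sums mod 13).
  S_0 = Σ v_i r_i = 4·4 + 11·6 + 12·1 + 8·5 + 4·1 = 138 ≡ 8.
  S_1 = Σ v_i α_i r_i = 4·11·4 + 11·3·6 + 12·10·1 + 8·7·5 + 4·5·1 = 794 ≡ 1.
  α_i^2 mod 13 = [4, 9, 9, 10, 12].
  S_2 = Σ v_i α_i^2 r_i = 4·4·4 + 11·9·6 + 12·9·1 + 8·10·5 + 4·12·1 = 1214 ≡ 5.
  S = (8, 1, 5) ≠ 0, so r is not a codeword (an error is present).
Step 3: locate the error. For a single error e at position i, S_ℓ = v_i·e·α_i^ℓ, so α_err = S_1/S_0.
  S_0^{−1} = 8^{−1} = 5 (mod 13), so α_err = 1·5 = 5 ≡ 5 = α_5. Error position i = 5.
  Consistency check: S_2/S_1 = 5·1 = 5 ≡ 5 = α_err ✓ (single-error assumption holds).
Step 4: error magnitude e = S_0/v_5 = S_0·∏_{j≠5}(α_5 − α_j) = 8·10 = 80 ≡ 2 (mod 13).
Step 5: correct position 5: c_5 = r_5 − e = 1 − 2 ≡ 12 (mod 13). Hence c = [4, 6, 1, 5, 12].
  Check: interpolating c through the α_i gives m(x) = 10 + 3·x (degree < 2) with m(α_i) = c_i for every i, so c is indeed a codeword.
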